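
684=684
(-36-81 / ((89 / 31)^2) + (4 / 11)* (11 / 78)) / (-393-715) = 14141041 / 342282252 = 0.04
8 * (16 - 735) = -5752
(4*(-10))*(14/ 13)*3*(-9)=15120/ 13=1163.08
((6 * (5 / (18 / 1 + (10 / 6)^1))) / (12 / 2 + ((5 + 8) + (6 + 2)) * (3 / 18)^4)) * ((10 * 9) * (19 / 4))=16621200 / 153341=108.39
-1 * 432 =-432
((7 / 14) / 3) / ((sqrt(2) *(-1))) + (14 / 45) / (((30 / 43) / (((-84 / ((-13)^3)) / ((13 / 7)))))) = 58996 / 6426225 - sqrt(2) / 12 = -0.11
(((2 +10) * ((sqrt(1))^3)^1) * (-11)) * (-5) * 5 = 3300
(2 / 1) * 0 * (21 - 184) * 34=0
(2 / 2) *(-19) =-19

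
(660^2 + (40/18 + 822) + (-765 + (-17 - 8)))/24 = 980177/54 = 18151.43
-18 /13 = -1.38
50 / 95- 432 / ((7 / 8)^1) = -65594 / 133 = -493.19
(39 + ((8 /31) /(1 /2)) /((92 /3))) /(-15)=-9273 /3565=-2.60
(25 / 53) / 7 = 25 / 371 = 0.07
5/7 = 0.71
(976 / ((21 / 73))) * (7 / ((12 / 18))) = 35624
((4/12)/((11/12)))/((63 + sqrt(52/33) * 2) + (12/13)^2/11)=237805308/41185078795 - 456976 * sqrt(429)/41185078795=0.01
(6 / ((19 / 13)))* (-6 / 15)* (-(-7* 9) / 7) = -1404 / 95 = -14.78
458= 458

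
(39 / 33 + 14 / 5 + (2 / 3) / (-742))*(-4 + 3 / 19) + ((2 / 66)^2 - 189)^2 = 1492404890901508 / 41797785645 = 35705.36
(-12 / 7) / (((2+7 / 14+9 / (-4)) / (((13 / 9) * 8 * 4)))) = -6656 / 21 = -316.95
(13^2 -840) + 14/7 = -669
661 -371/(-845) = 558916/845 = 661.44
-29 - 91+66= -54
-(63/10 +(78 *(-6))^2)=-2190303/10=-219030.30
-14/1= -14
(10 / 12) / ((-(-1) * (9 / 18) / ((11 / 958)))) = 55 / 2874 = 0.02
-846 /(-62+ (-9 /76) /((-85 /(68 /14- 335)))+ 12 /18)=114768360 /8382877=13.69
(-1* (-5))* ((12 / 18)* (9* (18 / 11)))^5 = 73466403840 / 161051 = 456168.57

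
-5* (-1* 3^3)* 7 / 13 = 945 / 13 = 72.69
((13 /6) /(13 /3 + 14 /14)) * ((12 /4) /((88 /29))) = 1131 /2816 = 0.40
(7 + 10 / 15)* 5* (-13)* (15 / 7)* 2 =-14950 / 7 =-2135.71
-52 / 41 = -1.27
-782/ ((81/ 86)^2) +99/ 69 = -880.09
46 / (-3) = -46 / 3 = -15.33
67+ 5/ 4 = 273/ 4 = 68.25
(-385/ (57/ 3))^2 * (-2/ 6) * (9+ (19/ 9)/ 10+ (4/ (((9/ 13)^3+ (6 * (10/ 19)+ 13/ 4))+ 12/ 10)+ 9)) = -330978661952785/ 129216895218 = -2561.42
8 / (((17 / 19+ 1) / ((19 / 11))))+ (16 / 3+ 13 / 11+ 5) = 1862 / 99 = 18.81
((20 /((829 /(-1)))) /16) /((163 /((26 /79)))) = -0.00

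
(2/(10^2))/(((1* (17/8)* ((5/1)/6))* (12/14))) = 28/2125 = 0.01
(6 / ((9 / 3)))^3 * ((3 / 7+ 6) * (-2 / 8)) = -90 / 7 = -12.86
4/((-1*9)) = -4/9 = -0.44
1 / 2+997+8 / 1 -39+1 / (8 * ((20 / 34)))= 77337 / 80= 966.71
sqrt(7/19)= sqrt(133)/19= 0.61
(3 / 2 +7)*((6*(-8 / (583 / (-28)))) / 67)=11424 / 39061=0.29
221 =221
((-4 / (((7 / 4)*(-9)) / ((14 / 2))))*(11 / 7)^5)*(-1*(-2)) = 5153632 / 151263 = 34.07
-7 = -7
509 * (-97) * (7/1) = -345611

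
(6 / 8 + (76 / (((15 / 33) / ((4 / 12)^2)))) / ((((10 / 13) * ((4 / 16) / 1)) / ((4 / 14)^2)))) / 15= 380851 / 661500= 0.58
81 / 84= 27 / 28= 0.96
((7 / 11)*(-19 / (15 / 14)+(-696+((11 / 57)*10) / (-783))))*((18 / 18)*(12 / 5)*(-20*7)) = 124870590208 / 818235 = 152609.69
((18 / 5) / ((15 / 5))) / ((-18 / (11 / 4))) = -11 / 60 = -0.18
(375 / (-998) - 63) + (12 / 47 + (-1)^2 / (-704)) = -1042199357 / 16510912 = -63.12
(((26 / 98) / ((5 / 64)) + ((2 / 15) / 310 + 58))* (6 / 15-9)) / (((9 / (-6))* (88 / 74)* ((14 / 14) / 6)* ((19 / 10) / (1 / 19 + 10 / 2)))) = 712216012096 / 150798725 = 4722.96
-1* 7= -7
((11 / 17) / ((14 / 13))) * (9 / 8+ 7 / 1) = 9295 / 1904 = 4.88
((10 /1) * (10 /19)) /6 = 50 /57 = 0.88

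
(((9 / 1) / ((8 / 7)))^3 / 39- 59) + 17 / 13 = -23127 / 512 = -45.17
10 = 10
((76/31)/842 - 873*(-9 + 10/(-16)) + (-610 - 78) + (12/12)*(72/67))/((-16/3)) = -161921795199/111925376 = -1446.69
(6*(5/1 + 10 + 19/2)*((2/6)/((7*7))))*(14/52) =7/26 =0.27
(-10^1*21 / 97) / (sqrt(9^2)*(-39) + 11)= 21 / 3298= 0.01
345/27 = 115/9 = 12.78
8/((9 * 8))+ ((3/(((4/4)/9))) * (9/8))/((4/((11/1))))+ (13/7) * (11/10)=863707/10080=85.69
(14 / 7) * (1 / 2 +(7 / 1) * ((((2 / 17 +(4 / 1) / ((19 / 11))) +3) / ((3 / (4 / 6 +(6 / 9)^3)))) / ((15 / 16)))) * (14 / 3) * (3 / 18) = 550333 / 26163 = 21.03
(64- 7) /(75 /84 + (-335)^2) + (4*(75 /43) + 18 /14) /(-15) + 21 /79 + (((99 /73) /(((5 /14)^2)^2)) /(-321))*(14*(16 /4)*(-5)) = 211356768209690666 /2918242174864625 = 72.43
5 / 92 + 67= 67.05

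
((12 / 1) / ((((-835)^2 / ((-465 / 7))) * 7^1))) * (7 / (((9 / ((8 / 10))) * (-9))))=496 / 43925175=0.00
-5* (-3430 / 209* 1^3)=82.06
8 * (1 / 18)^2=2 / 81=0.02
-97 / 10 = -9.70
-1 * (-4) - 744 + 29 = -711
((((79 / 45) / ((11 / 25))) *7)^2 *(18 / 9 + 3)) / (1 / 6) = 76452250 / 3267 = 23401.36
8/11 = 0.73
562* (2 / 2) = 562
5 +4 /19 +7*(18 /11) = 3483 /209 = 16.67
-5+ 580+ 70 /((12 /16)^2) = 6295 /9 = 699.44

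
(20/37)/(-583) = -20/21571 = -0.00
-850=-850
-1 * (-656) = 656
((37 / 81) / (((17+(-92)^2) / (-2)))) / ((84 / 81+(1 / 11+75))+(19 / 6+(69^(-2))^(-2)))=-148 / 31142965163175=-0.00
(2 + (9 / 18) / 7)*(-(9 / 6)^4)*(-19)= 44631 / 224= 199.25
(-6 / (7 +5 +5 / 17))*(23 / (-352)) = 1173 / 36784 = 0.03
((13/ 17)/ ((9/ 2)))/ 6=0.03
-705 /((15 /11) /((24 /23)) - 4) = 20680 /79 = 261.77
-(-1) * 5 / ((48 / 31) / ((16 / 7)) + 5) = 0.88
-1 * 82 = -82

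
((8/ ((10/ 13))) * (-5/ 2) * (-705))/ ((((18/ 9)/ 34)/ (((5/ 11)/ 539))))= 1558050/ 5929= 262.78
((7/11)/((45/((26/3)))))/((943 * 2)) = 91/1400355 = 0.00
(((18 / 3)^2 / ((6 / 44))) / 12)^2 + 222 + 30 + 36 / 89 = 65540 / 89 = 736.40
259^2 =67081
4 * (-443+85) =-1432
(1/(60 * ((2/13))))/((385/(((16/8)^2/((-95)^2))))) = 0.00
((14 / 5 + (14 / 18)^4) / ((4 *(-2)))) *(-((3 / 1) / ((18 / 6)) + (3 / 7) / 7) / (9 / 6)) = 192881 / 688905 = 0.28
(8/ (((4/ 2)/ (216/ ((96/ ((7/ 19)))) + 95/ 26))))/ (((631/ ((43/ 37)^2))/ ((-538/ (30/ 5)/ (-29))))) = 2202900449/ 18563036271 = 0.12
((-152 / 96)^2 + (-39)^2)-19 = 216649 / 144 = 1504.51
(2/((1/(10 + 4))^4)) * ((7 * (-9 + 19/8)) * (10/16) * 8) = -17815420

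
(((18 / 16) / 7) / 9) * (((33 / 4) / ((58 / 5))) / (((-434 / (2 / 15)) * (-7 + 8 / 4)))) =11 / 14096320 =0.00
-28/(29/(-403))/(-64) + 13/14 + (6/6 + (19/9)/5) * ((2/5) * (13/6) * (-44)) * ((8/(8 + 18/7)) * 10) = -6742127249/16223760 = -415.57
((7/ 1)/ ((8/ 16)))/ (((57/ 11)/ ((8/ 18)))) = 616/ 513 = 1.20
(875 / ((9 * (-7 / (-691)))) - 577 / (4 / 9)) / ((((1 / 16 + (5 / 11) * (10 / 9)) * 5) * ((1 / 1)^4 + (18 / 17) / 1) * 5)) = 223474724 / 786625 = 284.09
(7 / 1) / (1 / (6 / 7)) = 6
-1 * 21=-21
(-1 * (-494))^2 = 244036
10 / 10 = 1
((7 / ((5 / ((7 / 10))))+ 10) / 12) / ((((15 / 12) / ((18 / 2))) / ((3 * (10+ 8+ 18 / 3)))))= 474.34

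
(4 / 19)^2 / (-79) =-16 / 28519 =-0.00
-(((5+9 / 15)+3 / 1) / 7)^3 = -79507 / 42875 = -1.85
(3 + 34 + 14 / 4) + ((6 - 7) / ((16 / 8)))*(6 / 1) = 75 / 2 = 37.50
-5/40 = -1/8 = -0.12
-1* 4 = -4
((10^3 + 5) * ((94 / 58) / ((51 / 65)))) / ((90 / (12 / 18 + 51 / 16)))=37866725 / 425952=88.90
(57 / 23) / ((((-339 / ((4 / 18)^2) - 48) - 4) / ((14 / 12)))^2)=3724 / 52816939341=0.00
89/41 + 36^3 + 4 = 1913149/41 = 46662.17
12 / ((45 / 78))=104 / 5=20.80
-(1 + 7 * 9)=-64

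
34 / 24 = 17 / 12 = 1.42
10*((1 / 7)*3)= 4.29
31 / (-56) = -31 / 56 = -0.55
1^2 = 1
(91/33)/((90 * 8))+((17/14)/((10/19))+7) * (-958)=-296589775/33264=-8916.24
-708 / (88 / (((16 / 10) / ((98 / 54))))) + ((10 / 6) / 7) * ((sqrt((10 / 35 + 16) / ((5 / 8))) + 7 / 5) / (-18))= -7.18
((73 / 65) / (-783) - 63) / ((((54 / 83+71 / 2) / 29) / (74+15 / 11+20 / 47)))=-19694065036 / 5141565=-3830.36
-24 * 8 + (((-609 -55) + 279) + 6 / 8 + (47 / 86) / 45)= -576.24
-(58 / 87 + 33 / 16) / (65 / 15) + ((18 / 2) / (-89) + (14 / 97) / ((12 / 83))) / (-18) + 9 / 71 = -1903203971 / 3442287888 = -0.55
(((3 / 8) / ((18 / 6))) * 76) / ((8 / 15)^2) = 4275 / 128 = 33.40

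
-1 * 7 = -7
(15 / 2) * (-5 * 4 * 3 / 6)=-75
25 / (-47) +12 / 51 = -237 / 799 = -0.30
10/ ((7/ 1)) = 10/ 7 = 1.43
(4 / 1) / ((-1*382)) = -2 / 191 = -0.01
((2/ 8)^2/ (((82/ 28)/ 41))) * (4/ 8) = 7/ 16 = 0.44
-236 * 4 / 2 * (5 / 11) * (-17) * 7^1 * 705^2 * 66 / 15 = 55833800400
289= 289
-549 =-549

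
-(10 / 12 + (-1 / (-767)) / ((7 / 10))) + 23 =714017 / 32214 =22.16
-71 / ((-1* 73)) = 0.97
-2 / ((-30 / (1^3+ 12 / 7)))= 19 / 105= 0.18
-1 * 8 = -8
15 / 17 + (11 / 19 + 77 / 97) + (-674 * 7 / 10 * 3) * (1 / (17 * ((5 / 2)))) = -24319447 / 783275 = -31.05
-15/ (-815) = 3/ 163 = 0.02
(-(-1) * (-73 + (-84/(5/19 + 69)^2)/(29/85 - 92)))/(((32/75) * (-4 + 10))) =-293148333175/10280297216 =-28.52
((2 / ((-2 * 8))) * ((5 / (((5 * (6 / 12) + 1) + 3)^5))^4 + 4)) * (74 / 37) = -19004963774880963278801 / 19004963774880799438801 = -1.00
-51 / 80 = -0.64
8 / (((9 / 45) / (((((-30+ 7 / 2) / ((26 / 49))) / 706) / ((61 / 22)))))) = -285670 / 279929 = -1.02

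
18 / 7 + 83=599 / 7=85.57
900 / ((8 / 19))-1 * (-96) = 4467 / 2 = 2233.50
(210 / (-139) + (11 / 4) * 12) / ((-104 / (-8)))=2.42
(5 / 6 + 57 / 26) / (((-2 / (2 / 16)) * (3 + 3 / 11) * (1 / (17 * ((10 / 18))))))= -55165 / 101088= -0.55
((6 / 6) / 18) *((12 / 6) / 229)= 1 / 2061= 0.00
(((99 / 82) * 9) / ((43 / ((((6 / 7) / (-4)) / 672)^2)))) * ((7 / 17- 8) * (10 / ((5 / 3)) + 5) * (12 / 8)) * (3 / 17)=-0.00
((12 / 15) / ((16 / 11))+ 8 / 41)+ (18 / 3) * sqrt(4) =12.75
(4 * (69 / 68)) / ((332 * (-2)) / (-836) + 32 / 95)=24035 / 6698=3.59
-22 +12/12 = -21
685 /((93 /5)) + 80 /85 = 59713 /1581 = 37.77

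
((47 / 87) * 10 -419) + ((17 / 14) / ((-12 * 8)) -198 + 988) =14670163 / 38976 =376.39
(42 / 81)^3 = 0.14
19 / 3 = 6.33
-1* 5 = -5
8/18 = 4/9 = 0.44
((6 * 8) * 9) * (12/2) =2592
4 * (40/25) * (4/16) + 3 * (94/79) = 2042/395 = 5.17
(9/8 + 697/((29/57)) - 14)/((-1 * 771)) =-314845/178872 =-1.76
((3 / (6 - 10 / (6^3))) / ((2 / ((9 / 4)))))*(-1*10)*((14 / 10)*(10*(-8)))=634.90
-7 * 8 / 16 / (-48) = 7 / 96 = 0.07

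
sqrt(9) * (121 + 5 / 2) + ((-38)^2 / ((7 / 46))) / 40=42541 / 70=607.73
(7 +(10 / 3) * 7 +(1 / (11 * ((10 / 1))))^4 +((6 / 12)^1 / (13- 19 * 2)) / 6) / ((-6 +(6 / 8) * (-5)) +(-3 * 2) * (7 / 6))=-4440615301 / 2452367500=-1.81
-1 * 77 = -77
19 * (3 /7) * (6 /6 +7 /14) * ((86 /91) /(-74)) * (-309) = 2272077 /47138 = 48.20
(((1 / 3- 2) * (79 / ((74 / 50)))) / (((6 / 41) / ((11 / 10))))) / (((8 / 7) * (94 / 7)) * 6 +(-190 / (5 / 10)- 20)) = 1064525 / 490176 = 2.17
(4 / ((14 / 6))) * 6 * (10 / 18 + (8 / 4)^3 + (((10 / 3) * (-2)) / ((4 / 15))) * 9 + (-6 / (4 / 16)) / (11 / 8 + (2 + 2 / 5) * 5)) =-1681312 / 749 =-2244.74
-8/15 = -0.53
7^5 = 16807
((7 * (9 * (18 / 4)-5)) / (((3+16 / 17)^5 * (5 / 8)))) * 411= 1160119719276 / 6750625535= 171.85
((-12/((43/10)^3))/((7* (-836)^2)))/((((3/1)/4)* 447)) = -1000/10866845740443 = -0.00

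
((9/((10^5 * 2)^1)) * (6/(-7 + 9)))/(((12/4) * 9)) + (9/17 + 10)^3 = 1147067804913/982600000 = 1167.38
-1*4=-4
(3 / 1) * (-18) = -54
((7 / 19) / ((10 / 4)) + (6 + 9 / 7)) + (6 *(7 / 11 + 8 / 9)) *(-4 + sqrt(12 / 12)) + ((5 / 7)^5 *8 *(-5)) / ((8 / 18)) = -645549507 / 17563315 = -36.76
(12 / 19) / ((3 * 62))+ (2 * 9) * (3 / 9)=3536 / 589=6.00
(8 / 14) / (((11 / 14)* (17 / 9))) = 72 / 187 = 0.39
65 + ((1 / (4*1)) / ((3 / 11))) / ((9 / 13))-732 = -71893 / 108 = -665.68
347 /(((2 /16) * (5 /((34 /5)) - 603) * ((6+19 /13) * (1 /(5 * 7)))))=-42944720 /1986269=-21.62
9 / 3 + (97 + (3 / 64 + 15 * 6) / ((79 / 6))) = 270089 / 2528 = 106.84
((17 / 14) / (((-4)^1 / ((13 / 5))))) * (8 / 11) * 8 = -1768 / 385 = -4.59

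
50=50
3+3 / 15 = 16 / 5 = 3.20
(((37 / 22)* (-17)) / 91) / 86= -629 / 172172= -0.00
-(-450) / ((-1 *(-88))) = 225 / 44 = 5.11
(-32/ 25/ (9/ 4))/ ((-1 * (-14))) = -64/ 1575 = -0.04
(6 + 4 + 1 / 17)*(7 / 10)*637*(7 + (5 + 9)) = 16012269 / 170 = 94189.82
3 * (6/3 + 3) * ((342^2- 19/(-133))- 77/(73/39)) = 896214840/511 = 1753845.09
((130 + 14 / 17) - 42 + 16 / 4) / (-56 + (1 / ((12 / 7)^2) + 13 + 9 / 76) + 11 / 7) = -30221856 / 13339135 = -2.27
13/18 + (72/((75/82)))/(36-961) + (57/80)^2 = 60993653/53280000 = 1.14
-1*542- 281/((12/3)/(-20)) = 863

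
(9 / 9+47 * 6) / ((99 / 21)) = 1981 / 33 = 60.03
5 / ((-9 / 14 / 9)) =-70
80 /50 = 8 /5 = 1.60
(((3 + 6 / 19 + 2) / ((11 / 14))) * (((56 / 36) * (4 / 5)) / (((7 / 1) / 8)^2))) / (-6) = -1.83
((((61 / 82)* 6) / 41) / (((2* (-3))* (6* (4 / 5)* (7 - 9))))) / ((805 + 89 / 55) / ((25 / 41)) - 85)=419375 / 274669859424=0.00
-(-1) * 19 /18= 1.06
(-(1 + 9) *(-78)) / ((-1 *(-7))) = 111.43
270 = 270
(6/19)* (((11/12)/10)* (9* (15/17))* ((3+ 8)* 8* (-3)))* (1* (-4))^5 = 20072448/323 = 62143.80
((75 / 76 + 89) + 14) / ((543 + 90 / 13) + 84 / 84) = 102739 / 544312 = 0.19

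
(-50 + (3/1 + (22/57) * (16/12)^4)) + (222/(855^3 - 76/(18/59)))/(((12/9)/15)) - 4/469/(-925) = -7756587011642742239/169431238420690050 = -45.78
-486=-486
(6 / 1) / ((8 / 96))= 72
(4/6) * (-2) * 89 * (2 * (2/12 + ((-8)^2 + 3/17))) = -2336428/153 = -15270.77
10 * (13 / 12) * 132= 1430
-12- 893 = -905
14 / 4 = 7 / 2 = 3.50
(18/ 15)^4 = 1296/ 625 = 2.07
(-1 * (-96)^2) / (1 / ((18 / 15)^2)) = -331776 / 25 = -13271.04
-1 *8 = -8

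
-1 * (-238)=238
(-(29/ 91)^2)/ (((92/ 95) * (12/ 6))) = -79895/ 1523704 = -0.05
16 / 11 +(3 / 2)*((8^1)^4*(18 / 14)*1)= 608368 / 77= 7900.88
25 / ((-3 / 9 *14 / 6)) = -225 / 7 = -32.14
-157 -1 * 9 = -166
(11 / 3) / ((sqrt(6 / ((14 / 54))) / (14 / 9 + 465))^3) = 5700702130123*sqrt(14) / 6377292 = 3344691.48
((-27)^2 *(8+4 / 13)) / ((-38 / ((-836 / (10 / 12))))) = 10392624 / 65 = 159886.52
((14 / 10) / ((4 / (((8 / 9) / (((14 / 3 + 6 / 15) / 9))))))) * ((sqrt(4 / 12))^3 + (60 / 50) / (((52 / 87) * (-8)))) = -0.03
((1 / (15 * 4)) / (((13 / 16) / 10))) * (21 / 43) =56 / 559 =0.10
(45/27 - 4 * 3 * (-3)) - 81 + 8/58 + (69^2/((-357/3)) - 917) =-10355110/10353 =-1000.20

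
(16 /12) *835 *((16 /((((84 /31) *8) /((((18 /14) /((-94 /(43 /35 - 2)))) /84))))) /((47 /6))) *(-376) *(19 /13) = -10623204 /1467011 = -7.24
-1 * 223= -223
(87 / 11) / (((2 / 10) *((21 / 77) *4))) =36.25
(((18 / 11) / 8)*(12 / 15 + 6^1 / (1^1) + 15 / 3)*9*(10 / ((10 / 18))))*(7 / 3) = 912.35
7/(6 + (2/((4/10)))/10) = 14/13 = 1.08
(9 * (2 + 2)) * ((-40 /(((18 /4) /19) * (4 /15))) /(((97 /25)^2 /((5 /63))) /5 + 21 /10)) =-237500000 /417053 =-569.47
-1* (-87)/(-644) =-87/644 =-0.14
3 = 3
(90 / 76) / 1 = 45 / 38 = 1.18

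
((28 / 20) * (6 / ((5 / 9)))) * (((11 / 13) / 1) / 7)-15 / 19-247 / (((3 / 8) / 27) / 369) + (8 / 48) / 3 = -729399078827 / 111150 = -6562294.91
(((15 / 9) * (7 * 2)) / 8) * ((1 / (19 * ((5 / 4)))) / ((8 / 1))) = 7 / 456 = 0.02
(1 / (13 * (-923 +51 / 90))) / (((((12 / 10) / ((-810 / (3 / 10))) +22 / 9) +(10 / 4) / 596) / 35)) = -156450000 / 131229599969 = -0.00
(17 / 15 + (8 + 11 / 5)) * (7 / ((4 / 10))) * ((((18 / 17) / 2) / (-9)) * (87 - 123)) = 420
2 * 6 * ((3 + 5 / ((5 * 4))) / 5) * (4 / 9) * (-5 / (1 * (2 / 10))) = -260 / 3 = -86.67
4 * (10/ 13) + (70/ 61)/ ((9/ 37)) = 55630/ 7137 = 7.79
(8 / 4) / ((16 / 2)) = 1 / 4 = 0.25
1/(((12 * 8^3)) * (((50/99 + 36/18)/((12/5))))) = 99/634880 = 0.00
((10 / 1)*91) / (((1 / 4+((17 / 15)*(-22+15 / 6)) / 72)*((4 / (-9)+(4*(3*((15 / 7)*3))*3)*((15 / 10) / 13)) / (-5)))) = 1341522000 / 440873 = 3042.88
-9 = -9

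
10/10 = 1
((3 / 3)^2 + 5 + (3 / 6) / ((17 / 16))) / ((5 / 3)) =66 / 17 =3.88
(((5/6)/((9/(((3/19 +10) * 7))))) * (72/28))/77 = 965/4389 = 0.22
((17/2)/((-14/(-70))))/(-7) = -85/14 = -6.07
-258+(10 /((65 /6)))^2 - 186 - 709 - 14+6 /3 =-196741 /169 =-1164.15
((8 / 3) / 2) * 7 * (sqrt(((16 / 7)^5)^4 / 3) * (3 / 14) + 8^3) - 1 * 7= 2199023255552 * sqrt(3) / 847425747 + 14315 / 3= 9266.24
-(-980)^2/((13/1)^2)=-960400/169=-5682.84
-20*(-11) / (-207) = -220 / 207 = -1.06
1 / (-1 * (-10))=1 / 10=0.10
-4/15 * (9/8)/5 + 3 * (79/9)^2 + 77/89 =231.95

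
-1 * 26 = -26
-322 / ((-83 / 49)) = 15778 / 83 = 190.10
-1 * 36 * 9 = -324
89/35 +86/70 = 132/35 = 3.77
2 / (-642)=-1 / 321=-0.00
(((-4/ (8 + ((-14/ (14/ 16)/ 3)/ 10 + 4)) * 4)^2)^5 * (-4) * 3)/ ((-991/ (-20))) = -145118822400000000000/ 21416978972464690759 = -6.78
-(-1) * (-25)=-25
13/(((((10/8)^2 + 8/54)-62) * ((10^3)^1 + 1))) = -0.00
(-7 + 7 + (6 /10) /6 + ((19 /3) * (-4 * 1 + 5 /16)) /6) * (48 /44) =-5461 /1320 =-4.14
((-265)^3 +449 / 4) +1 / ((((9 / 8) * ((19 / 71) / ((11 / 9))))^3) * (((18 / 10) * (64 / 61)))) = -2442038663469780761 / 131225537484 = -18609477.32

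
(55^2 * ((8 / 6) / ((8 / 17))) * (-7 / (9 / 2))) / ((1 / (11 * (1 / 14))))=-10475.46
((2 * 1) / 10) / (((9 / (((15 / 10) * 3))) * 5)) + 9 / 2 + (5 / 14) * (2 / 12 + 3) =11867 / 2100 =5.65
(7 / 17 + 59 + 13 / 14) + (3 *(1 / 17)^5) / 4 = 2398890183 / 39755996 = 60.34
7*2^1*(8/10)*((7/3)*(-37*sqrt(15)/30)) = -7252*sqrt(15)/225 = -124.83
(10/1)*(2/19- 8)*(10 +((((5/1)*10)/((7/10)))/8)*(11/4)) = -725625/266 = -2727.91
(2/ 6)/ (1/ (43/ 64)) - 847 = -162581/ 192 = -846.78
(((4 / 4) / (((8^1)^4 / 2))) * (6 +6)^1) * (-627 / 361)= -99 / 9728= -0.01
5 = 5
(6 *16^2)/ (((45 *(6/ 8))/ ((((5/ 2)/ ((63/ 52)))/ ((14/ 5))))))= 133120/ 3969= 33.54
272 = 272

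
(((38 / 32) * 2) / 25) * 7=133 / 200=0.66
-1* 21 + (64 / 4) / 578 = -6061 / 289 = -20.97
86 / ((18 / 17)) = 731 / 9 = 81.22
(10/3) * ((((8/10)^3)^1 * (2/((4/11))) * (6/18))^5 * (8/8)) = 10807949656064/4449462890625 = 2.43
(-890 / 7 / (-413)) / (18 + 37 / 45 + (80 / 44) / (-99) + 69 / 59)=807675 / 52401727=0.02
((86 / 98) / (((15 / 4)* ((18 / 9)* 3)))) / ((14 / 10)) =0.03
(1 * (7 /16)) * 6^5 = 3402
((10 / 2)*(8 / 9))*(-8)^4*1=163840 / 9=18204.44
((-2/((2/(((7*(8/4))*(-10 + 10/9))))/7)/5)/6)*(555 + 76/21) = 1313872/81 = 16220.64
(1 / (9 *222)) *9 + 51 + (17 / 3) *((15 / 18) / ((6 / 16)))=127067 / 1998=63.60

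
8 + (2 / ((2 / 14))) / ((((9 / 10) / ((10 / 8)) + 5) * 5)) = 1214 / 143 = 8.49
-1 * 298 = -298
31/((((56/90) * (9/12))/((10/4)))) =2325/14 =166.07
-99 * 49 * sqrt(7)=-4851 * sqrt(7)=-12834.54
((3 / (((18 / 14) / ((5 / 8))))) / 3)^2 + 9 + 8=89353 / 5184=17.24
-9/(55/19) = -171/55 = -3.11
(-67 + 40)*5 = -135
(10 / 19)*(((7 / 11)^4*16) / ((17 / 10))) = 0.81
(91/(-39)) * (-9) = 21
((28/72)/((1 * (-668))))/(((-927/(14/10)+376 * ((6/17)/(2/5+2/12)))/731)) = 10351691/10409838120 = 0.00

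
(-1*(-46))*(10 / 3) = 460 / 3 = 153.33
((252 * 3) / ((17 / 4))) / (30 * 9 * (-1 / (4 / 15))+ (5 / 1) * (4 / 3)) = -18144 / 102595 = -0.18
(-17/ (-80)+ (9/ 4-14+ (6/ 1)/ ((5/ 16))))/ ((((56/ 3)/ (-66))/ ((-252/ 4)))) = 546183/ 320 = 1706.82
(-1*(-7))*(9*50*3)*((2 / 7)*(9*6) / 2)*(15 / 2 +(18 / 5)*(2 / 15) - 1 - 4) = 217242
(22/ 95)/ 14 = 11/ 665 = 0.02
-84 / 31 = -2.71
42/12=7/2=3.50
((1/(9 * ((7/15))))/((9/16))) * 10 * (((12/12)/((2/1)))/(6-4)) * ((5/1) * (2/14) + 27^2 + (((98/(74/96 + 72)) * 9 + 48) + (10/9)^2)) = 44763910400/53474337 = 837.11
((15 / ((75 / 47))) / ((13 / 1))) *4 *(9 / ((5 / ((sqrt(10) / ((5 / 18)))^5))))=12788596224 *sqrt(10) / 40625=995473.04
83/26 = 3.19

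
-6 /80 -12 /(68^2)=-897 /11560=-0.08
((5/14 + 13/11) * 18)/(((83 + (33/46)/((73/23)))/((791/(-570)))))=-5865039/12697795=-0.46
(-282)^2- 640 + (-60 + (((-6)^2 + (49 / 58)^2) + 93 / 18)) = 795914465 / 10092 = 78865.88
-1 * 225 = -225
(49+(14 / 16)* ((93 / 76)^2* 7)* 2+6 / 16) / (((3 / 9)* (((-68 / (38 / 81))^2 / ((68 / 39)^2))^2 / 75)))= 14120163025 / 44260466345316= 0.00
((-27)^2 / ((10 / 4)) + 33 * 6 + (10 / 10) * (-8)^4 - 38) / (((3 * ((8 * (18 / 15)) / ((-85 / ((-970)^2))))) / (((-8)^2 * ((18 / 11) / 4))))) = -193273 / 517495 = -0.37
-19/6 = -3.17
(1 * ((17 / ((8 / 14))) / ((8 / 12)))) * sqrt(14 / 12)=119 * sqrt(42) / 16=48.20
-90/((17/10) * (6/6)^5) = -900/17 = -52.94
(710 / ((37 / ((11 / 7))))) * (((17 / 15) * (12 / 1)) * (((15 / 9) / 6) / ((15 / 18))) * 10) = 1062160 / 777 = 1367.00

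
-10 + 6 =-4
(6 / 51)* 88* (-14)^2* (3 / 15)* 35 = 241472 / 17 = 14204.24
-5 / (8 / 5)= -25 / 8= -3.12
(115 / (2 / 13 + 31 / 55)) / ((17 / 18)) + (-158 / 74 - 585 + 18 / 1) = -14320552 / 35853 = -399.42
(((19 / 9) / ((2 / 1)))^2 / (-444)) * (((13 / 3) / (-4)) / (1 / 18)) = 4693 / 95904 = 0.05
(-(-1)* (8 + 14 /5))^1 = 54 /5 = 10.80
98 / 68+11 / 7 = 717 / 238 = 3.01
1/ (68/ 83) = 83/ 68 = 1.22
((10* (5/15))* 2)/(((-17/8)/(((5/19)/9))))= -800/8721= -0.09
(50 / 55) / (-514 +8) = -5 / 2783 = -0.00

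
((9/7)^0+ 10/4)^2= 49/4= 12.25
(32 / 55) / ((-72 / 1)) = -4 / 495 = -0.01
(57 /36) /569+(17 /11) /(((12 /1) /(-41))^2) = 16262821 /901296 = 18.04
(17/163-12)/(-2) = 1939/326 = 5.95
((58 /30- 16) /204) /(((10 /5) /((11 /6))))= -2321 /36720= -0.06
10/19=0.53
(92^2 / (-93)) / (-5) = 8464 / 465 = 18.20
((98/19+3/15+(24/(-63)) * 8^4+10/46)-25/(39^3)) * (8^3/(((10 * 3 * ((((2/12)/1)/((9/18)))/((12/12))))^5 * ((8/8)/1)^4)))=-22570413596944/2835262828125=-7.96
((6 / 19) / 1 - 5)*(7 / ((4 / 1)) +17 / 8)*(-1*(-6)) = -8277 / 76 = -108.91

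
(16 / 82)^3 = 512 / 68921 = 0.01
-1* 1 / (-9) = 1 / 9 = 0.11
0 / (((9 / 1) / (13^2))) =0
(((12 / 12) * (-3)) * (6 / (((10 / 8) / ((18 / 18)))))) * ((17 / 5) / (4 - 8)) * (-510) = -31212 / 5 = -6242.40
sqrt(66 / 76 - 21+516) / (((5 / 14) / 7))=49* sqrt(716034) / 95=436.45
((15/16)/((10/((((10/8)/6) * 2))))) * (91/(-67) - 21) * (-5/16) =18725/68608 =0.27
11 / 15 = 0.73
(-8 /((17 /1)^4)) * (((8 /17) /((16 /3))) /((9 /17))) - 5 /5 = -250567 /250563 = -1.00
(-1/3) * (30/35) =-2/7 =-0.29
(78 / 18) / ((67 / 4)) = 52 / 201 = 0.26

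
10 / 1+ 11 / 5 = 12.20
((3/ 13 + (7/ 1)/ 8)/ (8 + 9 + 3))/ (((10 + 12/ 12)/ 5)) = 115/ 4576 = 0.03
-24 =-24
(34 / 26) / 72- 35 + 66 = 29033 / 936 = 31.02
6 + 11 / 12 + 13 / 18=275 / 36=7.64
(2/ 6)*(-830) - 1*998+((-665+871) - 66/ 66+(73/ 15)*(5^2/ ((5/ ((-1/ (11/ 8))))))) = -11961/ 11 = -1087.36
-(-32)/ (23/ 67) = 2144/ 23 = 93.22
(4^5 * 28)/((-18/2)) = -28672/9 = -3185.78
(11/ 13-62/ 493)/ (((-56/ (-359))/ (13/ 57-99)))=-81857385/ 179452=-456.15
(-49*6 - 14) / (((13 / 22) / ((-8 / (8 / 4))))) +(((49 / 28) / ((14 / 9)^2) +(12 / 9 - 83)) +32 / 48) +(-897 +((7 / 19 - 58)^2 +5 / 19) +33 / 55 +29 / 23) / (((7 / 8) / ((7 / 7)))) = 288799061711 / 60445840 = 4777.82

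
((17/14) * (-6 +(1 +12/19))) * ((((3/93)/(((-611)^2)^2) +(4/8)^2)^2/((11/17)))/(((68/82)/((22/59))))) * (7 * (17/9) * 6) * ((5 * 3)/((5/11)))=-3422579422939936856309174501875/5674487624785768410273846064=-603.15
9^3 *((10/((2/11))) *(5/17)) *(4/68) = 200475/289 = 693.69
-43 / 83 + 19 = 1534 / 83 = 18.48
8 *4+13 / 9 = 301 / 9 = 33.44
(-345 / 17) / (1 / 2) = -690 / 17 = -40.59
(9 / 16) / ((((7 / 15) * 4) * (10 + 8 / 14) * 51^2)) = 15 / 1368704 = 0.00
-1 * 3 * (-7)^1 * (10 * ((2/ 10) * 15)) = 630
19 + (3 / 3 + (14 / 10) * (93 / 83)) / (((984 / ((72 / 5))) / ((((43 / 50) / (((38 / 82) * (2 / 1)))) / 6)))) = 74930419 / 3942500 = 19.01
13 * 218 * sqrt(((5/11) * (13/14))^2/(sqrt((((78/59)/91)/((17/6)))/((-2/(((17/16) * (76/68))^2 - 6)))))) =36842 * sqrt(15) * 7021^(1/4) * 94^(3/4)/10857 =3631.82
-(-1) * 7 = 7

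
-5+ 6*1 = 1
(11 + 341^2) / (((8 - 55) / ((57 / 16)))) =-8814.69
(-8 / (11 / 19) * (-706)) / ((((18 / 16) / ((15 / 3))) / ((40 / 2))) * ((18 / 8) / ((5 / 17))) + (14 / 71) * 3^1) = 121906432000 / 8467437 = 14397.09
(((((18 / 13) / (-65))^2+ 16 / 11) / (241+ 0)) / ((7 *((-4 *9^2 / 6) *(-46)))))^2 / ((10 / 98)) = 15429863089 / 13060019455839455653125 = 0.00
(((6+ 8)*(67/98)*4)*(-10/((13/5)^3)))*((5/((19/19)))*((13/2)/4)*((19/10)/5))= -159125/2366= -67.25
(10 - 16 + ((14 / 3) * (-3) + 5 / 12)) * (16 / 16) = -235 / 12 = -19.58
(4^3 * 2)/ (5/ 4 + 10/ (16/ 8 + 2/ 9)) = 22.26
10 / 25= 0.40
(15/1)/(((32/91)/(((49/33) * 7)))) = 156065/352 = 443.37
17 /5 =3.40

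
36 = 36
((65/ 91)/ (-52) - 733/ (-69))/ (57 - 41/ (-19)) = 5062873/ 28230384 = 0.18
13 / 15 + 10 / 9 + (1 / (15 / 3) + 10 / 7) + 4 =2396 / 315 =7.61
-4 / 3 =-1.33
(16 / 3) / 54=8 / 81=0.10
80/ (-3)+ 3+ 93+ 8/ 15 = 1048/ 15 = 69.87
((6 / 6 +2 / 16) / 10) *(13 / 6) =39 / 160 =0.24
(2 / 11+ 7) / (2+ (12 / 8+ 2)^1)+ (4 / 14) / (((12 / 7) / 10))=1079 / 363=2.97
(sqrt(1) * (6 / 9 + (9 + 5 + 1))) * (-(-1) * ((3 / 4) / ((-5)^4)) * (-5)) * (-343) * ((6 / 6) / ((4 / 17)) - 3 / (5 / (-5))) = 467509 / 2000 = 233.75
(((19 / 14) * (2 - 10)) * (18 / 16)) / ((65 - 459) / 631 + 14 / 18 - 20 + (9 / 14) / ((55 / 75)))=10682199 / 16590521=0.64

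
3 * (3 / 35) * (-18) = -162 / 35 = -4.63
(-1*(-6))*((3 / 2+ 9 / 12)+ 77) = 951 / 2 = 475.50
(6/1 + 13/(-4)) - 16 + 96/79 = -3803/316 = -12.03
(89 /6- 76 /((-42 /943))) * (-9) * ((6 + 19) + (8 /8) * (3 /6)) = -11060523 /28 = -395018.68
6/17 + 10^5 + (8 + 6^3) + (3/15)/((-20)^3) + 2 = 68153919983/680000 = 100226.35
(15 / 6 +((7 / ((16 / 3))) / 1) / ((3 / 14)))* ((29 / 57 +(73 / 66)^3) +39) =5133714701 / 14566464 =352.43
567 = 567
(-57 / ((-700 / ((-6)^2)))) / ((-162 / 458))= -4351 / 525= -8.29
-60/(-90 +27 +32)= 60/31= 1.94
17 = 17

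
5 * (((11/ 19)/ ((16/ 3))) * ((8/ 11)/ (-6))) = -0.07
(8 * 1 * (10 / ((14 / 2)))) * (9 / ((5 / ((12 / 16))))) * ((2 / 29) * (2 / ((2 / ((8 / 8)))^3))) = 54 / 203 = 0.27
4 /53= 0.08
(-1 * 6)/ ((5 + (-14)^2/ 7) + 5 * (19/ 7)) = -21/ 163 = -0.13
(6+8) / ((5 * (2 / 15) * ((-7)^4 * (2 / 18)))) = 27 / 343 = 0.08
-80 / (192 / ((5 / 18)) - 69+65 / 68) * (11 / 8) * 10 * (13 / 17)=-286000 / 211873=-1.35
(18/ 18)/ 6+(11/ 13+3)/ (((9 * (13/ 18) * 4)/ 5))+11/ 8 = 9253/ 4056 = 2.28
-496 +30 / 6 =-491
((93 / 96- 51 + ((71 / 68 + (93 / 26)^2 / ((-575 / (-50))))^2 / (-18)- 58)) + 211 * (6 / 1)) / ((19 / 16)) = 38312079952117 / 39297908169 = 974.91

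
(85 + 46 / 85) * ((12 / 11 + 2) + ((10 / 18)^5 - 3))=12.30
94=94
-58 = -58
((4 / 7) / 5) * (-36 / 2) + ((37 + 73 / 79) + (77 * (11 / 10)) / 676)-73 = -27669101 / 747656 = -37.01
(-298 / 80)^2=22201 / 1600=13.88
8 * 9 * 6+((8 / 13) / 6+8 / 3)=434.77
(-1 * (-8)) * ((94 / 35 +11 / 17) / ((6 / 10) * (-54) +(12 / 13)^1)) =-34372 / 40579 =-0.85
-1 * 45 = -45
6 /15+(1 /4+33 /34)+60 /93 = 23881 /10540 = 2.27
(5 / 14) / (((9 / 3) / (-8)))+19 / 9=73 / 63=1.16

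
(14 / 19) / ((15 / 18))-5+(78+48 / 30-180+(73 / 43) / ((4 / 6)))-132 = -1911529 / 8170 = -233.97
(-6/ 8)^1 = -3/ 4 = -0.75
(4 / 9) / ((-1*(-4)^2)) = -1 / 36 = -0.03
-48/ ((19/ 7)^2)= -2352/ 361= -6.52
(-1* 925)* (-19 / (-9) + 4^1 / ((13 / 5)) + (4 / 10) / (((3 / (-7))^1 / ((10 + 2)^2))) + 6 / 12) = 28192705 / 234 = 120481.65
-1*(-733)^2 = -537289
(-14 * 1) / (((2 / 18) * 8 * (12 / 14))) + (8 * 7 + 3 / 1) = 325 / 8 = 40.62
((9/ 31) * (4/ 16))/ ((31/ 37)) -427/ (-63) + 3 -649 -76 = -24740831/ 34596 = -715.14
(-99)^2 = 9801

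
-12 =-12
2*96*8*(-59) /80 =-5664 /5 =-1132.80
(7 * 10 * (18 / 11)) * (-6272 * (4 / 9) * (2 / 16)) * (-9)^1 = 3951360 / 11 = 359214.55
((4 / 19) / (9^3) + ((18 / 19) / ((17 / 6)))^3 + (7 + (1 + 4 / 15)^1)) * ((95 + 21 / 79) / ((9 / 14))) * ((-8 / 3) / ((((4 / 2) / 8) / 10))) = -6878319061346381824 / 52399356159519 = -131267.24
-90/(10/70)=-630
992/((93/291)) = 3104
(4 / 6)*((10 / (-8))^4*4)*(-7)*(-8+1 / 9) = 310625 / 864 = 359.52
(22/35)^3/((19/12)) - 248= -201899224/814625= -247.84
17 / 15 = 1.13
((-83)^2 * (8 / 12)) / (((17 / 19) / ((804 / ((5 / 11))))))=9079215.72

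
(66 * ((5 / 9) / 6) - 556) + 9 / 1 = -4868 / 9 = -540.89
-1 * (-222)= 222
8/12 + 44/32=49/24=2.04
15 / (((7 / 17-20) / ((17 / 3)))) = -1445 / 333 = -4.34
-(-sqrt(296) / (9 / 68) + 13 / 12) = -13 / 12 + 136 * sqrt(74) / 9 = 128.91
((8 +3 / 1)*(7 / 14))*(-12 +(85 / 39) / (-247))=-1272491 / 19266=-66.05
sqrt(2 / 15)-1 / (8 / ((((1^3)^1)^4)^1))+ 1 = sqrt(30) / 15+ 7 / 8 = 1.24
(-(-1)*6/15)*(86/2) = 86/5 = 17.20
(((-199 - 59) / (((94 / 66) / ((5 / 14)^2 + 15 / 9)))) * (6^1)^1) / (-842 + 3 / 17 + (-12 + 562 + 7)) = 8483255 / 1239014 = 6.85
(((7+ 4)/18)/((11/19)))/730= 19/13140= 0.00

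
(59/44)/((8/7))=413/352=1.17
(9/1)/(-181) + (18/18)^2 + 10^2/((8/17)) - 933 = -260477/362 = -719.55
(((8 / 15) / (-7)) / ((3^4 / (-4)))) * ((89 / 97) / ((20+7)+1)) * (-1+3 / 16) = -1157 / 11549790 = -0.00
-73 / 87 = -0.84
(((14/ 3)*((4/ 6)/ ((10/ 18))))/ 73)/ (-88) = -7/ 8030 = -0.00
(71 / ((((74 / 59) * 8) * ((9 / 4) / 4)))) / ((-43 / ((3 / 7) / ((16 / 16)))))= -4189 / 33411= -0.13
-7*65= -455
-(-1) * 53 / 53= 1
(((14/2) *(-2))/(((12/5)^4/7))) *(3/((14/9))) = -4375/768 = -5.70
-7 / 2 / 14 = -1 / 4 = -0.25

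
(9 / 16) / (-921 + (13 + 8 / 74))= -333 / 537472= -0.00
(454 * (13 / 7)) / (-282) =-2951 / 987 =-2.99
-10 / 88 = -5 / 44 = -0.11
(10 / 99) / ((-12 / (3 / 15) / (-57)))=19 / 198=0.10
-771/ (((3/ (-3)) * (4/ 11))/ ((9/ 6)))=25443/ 8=3180.38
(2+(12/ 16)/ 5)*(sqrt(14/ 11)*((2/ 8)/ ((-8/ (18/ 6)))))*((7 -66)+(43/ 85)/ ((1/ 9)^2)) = 49407*sqrt(154)/ 149600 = 4.10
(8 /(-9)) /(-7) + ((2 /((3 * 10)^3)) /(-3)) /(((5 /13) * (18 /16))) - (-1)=3594193 /3189375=1.13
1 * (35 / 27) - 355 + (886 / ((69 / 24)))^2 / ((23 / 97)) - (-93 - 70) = 131515241653 / 328509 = 400339.84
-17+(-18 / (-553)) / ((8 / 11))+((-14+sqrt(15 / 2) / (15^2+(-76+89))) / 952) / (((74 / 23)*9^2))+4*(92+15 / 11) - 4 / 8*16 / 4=23*sqrt(30) / 2716193088+878939095037 / 2479382136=354.50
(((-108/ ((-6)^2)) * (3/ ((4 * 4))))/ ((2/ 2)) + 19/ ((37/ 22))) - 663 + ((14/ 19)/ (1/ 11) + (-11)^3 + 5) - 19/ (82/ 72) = -916268351/ 461168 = -1986.84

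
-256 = -256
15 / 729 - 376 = -375.98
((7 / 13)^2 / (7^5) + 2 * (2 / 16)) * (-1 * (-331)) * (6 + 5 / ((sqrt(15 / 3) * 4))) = 19188401 * sqrt(5) / 927472 + 57565203 / 115934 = 542.80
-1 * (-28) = 28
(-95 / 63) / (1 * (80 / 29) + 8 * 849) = -2755 / 12414024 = -0.00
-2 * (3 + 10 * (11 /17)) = -322 /17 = -18.94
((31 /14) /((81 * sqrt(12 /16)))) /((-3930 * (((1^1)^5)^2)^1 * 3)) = -31 * sqrt(3) /20054790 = -0.00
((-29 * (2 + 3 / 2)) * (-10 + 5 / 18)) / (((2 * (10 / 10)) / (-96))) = -142100 / 3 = -47366.67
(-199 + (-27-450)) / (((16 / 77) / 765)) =-9954945 / 4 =-2488736.25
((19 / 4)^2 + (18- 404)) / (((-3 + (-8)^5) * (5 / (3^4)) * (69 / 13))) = 408213 / 12059728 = 0.03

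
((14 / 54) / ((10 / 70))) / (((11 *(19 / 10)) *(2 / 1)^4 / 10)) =0.05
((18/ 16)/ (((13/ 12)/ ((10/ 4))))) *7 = 945/ 52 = 18.17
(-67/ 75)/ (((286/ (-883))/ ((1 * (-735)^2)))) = 426136683/ 286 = 1489988.40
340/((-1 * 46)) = -170/23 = -7.39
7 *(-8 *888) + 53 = -49675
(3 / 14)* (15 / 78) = 15 / 364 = 0.04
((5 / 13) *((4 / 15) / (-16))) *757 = -757 / 156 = -4.85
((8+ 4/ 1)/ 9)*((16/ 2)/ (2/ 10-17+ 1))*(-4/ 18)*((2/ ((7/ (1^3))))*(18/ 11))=1280/ 18249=0.07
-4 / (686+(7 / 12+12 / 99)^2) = -0.01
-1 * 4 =-4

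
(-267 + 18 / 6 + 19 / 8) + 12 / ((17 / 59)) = -29917 / 136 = -219.98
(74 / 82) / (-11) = -37 / 451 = -0.08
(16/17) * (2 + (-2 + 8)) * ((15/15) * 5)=640/17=37.65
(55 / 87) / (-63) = -55 / 5481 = -0.01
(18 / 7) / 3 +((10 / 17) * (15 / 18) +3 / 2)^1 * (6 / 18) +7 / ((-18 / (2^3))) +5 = 7303 / 2142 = 3.41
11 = 11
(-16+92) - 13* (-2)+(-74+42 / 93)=882 / 31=28.45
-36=-36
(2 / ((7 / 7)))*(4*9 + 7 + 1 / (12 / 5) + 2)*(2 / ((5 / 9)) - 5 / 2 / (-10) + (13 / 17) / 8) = 292447 / 816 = 358.39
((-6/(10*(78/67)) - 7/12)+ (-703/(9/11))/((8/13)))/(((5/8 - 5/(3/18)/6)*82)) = 6539527/1678950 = 3.90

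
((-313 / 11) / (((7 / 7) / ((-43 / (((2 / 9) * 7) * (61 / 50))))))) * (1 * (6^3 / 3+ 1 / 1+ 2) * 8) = 1816965000 / 4697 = 386835.21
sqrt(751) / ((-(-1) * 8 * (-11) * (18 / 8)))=-0.14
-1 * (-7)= 7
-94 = -94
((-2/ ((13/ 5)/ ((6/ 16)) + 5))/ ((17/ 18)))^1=-0.18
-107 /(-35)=107 /35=3.06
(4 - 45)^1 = -41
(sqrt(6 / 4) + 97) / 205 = sqrt(6) / 410 + 97 / 205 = 0.48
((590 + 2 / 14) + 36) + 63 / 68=627.07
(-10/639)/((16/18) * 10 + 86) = -5/30317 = -0.00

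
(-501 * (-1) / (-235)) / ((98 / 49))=-501 / 470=-1.07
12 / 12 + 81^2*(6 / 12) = 6563 / 2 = 3281.50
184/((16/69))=793.50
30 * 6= 180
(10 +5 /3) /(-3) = -35 /9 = -3.89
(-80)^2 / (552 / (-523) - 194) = -1673600 / 51007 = -32.81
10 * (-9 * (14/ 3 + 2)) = -600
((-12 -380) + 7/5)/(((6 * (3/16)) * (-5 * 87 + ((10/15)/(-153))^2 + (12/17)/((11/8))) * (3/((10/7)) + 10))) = 731484432/11076106943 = 0.07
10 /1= 10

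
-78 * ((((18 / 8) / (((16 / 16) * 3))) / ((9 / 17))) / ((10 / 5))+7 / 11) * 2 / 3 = -4615 / 66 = -69.92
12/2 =6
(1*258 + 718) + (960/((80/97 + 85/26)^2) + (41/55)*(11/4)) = 88297356937/85284500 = 1035.33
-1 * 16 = -16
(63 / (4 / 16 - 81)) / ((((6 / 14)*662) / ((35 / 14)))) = -735 / 106913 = -0.01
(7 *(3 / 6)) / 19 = 7 / 38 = 0.18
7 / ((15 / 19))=133 / 15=8.87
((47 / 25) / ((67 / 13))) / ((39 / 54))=0.51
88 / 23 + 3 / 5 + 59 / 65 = 7974 / 1495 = 5.33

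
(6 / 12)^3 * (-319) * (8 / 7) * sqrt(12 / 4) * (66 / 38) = -10527 * sqrt(3) / 133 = -137.09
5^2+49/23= 624/23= 27.13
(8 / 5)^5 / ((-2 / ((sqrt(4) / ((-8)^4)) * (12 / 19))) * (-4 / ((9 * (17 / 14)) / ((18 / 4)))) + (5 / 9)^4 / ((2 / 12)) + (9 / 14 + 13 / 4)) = 34111881216 / 34763912271875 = 0.00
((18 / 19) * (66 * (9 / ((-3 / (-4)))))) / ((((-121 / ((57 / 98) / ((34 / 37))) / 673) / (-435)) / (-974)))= -10254896158680 / 9163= -1119163610.03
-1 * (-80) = 80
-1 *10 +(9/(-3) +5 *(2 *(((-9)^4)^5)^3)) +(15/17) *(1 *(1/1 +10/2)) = 305491750985453305770240571016632856754350856681434688088039/17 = 17970102999144312104131800000000000000000000000000000000000.00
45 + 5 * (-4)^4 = 1325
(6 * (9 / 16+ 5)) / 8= 267 / 64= 4.17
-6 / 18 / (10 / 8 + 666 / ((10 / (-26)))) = 20 / 103821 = 0.00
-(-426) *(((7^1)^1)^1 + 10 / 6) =3692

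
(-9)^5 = -59049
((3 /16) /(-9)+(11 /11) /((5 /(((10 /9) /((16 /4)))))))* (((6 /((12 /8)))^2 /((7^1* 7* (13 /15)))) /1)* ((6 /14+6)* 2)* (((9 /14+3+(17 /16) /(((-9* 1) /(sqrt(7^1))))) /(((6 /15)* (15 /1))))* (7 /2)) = 6375 /17836-2125* sqrt(7) /183456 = 0.33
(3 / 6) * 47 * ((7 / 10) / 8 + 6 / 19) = 28811 / 3040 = 9.48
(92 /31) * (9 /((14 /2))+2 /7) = 1012 /217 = 4.66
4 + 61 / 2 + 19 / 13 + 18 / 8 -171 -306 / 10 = -42481 / 260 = -163.39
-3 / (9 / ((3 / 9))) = -1 / 9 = -0.11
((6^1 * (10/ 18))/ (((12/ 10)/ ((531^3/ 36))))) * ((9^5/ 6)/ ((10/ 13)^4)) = 1039114119516993/ 3200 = 324723162349.06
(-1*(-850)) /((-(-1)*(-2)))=-425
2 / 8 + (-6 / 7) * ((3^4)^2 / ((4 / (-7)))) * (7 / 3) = 91855 / 4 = 22963.75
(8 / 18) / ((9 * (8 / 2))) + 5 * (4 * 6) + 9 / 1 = 10450 / 81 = 129.01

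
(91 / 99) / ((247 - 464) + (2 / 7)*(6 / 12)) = -637 / 150282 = -0.00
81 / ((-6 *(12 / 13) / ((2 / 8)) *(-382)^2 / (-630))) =36855 / 2334784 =0.02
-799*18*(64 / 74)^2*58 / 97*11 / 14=-4697966592 / 929551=-5054.02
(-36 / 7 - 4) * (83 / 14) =-2656 / 49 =-54.20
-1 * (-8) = 8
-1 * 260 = -260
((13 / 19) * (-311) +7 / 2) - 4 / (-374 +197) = -1407529 / 6726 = -209.27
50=50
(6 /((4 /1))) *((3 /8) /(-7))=-0.08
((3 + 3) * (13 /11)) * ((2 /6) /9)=26 /99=0.26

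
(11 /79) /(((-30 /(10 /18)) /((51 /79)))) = -187 /112338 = -0.00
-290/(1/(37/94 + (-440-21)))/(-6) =-22262.64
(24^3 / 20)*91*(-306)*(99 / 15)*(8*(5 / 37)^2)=-18558250.45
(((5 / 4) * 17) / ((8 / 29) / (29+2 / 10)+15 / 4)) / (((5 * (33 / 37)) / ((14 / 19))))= 18642302 / 19960545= 0.93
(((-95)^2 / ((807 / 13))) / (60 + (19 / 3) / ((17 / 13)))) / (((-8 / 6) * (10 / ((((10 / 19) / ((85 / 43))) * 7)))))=-1115205 / 3558332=-0.31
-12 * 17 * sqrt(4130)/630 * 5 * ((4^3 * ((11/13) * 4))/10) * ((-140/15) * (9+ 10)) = 3638272 * sqrt(4130)/585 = 399681.76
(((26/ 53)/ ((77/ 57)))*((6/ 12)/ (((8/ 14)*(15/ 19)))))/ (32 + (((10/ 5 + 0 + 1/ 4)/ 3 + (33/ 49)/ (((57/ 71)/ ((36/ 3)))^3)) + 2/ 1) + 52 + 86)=1577275063/ 9490863991235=0.00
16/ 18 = 8/ 9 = 0.89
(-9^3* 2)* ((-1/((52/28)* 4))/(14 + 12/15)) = 25515/1924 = 13.26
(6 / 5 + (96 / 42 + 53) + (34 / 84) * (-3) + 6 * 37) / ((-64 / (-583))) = 11315447 / 4480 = 2525.77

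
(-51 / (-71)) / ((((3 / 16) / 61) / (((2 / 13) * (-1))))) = -33184 / 923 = -35.95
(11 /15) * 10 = 22 /3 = 7.33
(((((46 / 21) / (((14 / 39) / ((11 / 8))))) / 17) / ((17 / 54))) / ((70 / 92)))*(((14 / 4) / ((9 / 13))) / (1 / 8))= 5900466 / 70805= 83.33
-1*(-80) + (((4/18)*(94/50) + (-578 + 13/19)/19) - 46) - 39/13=83884/81225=1.03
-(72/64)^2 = -81/64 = -1.27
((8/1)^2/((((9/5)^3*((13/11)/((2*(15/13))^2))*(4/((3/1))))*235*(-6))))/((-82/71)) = 0.02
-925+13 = -912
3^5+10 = 253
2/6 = 0.33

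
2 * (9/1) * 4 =72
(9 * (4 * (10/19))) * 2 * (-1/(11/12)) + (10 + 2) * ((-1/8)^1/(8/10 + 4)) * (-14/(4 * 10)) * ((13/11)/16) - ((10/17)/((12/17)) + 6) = -30924221/642048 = -48.16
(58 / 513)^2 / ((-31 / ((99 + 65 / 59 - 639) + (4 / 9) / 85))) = 81822366796 / 368222117265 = 0.22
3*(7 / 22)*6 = 63 / 11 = 5.73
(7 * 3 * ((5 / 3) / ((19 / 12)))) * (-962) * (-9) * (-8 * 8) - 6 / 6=-232727059 / 19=-12248792.58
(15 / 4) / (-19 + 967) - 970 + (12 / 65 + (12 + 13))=-77625707 / 82160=-944.81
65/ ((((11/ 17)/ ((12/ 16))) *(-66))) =-1.14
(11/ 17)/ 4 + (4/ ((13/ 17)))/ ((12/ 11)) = 4.96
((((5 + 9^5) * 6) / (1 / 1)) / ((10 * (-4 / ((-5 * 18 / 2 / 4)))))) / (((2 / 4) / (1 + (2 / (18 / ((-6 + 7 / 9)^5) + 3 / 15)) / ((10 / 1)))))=90361044850329 / 224030597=403342.43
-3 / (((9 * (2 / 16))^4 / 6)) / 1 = -8192 / 729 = -11.24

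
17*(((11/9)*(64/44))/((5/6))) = 544/15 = 36.27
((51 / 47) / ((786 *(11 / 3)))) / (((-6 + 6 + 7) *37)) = 51 / 35082586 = 0.00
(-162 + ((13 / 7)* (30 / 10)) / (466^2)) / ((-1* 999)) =82084955 / 506190636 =0.16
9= 9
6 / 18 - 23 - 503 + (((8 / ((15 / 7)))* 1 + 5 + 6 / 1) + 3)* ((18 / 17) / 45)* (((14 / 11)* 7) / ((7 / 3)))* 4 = -7283099 / 14025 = -519.29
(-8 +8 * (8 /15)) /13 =-0.29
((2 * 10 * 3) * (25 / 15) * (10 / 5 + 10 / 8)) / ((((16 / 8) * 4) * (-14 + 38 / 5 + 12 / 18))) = -4875 / 688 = -7.09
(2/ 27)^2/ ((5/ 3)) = 4/ 1215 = 0.00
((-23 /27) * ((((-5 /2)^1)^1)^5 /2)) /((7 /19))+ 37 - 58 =1111609 /12096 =91.90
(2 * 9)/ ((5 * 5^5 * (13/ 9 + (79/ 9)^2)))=729/ 49671875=0.00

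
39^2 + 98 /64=48721 /32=1522.53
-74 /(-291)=74 /291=0.25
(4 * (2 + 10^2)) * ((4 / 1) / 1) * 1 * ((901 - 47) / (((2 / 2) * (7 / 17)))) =3384768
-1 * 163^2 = -26569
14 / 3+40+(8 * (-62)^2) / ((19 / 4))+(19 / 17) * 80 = 6403330 / 969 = 6608.18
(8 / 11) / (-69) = -8 / 759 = -0.01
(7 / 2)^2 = 49 / 4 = 12.25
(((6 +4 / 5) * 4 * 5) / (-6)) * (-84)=1904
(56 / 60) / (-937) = -14 / 14055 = -0.00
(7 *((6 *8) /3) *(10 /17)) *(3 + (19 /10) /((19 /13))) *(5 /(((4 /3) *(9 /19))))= 114380 /51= 2242.75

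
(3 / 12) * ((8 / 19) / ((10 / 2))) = 2 / 95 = 0.02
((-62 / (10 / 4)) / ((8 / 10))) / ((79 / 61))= -1891 / 79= -23.94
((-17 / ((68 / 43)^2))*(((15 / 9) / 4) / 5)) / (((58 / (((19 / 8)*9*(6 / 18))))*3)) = -35131 / 1514496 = -0.02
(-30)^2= 900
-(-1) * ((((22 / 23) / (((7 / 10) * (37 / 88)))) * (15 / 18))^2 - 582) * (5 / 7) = -917661585310 / 2235608487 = -410.48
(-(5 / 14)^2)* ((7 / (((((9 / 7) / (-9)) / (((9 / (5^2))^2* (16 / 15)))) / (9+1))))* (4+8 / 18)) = 192 / 5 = 38.40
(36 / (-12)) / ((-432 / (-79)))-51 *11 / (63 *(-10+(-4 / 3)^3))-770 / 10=-12933047 / 168336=-76.83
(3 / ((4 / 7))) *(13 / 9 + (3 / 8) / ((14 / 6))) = 809 / 96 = 8.43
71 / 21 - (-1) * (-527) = -10996 / 21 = -523.62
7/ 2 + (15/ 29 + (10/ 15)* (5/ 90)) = 4.05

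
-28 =-28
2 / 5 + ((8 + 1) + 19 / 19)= 52 / 5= 10.40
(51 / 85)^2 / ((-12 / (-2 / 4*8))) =3 / 25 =0.12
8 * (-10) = -80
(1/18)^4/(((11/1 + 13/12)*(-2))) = -1/2536920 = -0.00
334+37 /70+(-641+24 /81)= -578671 /1890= -306.18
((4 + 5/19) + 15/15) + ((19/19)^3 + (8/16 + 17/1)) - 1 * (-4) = 1055/38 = 27.76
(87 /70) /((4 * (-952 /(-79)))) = 6873 /266560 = 0.03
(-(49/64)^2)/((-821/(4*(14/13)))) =16807/5464576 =0.00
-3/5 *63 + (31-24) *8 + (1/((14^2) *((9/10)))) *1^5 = 80287/4410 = 18.21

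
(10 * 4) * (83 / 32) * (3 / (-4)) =-77.81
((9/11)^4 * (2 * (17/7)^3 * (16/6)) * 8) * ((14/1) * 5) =13753255680/717409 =19170.73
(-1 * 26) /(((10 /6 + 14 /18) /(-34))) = 361.64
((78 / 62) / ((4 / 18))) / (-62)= -351 / 3844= -0.09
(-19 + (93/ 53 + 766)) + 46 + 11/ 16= 674535/ 848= 795.44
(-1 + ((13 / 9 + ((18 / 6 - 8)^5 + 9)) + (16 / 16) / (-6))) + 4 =-56011 / 18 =-3111.72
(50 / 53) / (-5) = -10 / 53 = -0.19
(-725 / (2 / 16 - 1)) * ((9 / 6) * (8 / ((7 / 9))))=626400 / 49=12783.67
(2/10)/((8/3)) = 3/40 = 0.08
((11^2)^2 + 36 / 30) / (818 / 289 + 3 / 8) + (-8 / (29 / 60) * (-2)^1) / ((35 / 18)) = 34488619976 / 7522165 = 4584.93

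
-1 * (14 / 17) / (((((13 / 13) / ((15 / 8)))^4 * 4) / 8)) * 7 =-2480625 / 17408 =-142.50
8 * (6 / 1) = 48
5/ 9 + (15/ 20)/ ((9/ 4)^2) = 19/ 27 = 0.70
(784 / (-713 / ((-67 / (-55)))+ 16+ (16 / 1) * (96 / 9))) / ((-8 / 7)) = 137886 / 80125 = 1.72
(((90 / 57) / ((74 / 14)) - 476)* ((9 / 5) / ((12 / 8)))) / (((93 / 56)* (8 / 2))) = -9363704 / 108965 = -85.93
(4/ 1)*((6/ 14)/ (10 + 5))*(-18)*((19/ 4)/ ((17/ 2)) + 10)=-12924/ 595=-21.72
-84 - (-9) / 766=-64335 / 766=-83.99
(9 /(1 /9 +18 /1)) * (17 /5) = 1377 /815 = 1.69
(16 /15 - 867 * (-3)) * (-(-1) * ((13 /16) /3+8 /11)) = 20569337 /7920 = 2597.14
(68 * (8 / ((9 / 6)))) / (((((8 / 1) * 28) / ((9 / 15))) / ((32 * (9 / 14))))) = 4896 / 245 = 19.98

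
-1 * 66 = -66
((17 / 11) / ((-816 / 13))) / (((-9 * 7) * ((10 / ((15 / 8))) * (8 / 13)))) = 169 / 1419264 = 0.00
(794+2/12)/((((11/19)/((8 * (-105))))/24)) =-27654327.27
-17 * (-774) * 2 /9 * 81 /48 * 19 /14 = 375003 /56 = 6696.48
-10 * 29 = -290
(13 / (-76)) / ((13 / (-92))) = 23 / 19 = 1.21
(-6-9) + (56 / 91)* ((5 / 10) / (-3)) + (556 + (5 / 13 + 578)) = 43652 / 39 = 1119.28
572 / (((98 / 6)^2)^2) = 46332 / 5764801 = 0.01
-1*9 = -9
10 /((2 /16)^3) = 5120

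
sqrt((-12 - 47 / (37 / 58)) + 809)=sqrt(990231) / 37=26.89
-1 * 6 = -6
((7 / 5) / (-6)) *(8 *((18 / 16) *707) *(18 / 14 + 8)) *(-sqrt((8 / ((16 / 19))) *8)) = 27573 *sqrt(19) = 120187.92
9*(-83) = -747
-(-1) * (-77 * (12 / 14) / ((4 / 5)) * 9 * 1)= -1485 / 2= -742.50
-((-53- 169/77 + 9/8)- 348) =247675/616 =402.07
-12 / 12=-1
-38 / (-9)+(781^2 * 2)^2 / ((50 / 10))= 13393887174946 / 45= 297641937221.02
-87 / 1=-87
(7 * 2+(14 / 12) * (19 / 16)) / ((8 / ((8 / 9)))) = 1477 / 864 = 1.71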